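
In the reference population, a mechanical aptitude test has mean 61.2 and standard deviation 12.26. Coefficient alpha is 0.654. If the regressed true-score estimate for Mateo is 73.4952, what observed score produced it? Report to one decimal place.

T̂ = ρX + (1 − ρ)μ  ⇒  X = (T̂ − (1 − ρ)μ) / ρ
X = (73.4952 − 0.346 × 61.2) / 0.654 = (73.4952 − 21.1752) / 0.654 = 52.3200 / 0.654 = 80.000

80.0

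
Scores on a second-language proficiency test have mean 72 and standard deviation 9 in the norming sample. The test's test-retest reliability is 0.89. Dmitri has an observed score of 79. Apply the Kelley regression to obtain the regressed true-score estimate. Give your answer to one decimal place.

Kelley's formula gives T̂ = 0.89·79 + 0.11·72 = 70.31 + 7.92 = 78.23.

78.2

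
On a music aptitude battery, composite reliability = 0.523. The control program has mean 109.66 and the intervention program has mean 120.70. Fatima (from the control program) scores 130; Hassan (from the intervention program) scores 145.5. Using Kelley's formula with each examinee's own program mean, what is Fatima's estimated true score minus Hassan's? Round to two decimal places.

-13.37

T̂_Fatima = 0.523(130) + 0.477(109.66) = 120.2978
T̂_Hassan = 0.523(145.5) + 0.477(120.70) = 133.6704
Difference = 120.2978 − 133.6704 = -13.3726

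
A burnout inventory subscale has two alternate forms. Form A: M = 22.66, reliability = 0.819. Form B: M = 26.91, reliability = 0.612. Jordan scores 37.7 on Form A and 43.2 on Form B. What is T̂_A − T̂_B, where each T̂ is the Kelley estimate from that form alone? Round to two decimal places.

-1.90

T̂_A = 0.819(37.7) + 0.181(22.66) = 34.9778
T̂_B = 0.612(43.2) + 0.388(26.91) = 36.8795
T̂_A − T̂_B = -1.9017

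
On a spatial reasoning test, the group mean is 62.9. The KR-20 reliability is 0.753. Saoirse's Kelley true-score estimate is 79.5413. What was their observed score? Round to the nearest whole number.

T̂ = ρX + (1 − ρ)μ  ⇒  X = (T̂ − (1 − ρ)μ) / ρ
X = (79.5413 − 0.247 × 62.9) / 0.753 = (79.5413 − 15.5363) / 0.753 = 64.0050 / 0.753 = 85.00

85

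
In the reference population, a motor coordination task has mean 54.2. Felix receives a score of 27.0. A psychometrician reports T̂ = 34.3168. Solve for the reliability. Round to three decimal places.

T̂ = ρX + (1 − ρ)μ  ⇒  T̂ − μ = ρ(X − μ)
ρ = (T̂ − μ)/(X − μ) = (34.3168 − 54.2) / (27.0 − 54.2) = -19.8832 / -27.2 = 0.73100

0.731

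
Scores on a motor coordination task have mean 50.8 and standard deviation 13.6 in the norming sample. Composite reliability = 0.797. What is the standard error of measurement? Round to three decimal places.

6.128

SEM = SD · √(1 − ρ) = 13.6 × √0.203 = 13.6 × 0.4506 = 6.1276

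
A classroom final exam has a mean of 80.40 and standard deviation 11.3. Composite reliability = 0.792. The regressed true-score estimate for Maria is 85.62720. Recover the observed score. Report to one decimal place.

87.0

T̂ = ρX + (1 − ρ)μ  ⇒  X = (T̂ − (1 − ρ)μ) / ρ
X = (85.62720 − 0.208 × 80.40) / 0.792 = (85.62720 − 16.72320) / 0.792 = 68.90400 / 0.792 = 87.000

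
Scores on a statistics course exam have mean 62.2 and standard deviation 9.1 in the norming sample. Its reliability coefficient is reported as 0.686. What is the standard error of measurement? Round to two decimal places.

5.10

SEM = SD · √(1 − ρ) = 9.1 × √0.314 = 9.1 × 0.5604 = 5.099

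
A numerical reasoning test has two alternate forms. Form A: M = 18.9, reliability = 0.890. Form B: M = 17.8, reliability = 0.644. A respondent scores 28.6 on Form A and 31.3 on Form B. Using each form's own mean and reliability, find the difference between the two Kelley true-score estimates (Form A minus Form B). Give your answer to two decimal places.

T̂_A = 0.890(28.6) + 0.110(18.9) = 27.5330
T̂_B = 0.644(31.3) + 0.356(17.8) = 26.4940
T̂_A − T̂_B = 1.0390

1.04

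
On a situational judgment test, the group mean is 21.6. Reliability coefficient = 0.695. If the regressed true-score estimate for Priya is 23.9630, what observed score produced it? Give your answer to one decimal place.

T̂ = ρX + (1 − ρ)μ  ⇒  X = (T̂ − (1 − ρ)μ) / ρ
X = (23.9630 − 0.305 × 21.6) / 0.695 = (23.9630 − 6.5880) / 0.695 = 17.3750 / 0.695 = 25.000

25.0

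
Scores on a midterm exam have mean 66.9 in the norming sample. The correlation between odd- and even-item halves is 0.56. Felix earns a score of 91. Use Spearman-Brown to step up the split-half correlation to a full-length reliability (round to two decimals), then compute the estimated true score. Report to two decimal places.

84.25

Spearman-Brown: ρ = 2r/(1 + r) = 2(0.56)/(1 + 0.56) = 1.120/1.56 = 0.7179 → 0.72
Weight the observed score by reliability and the mean by (1 − reliability): T̂ = 0.72·91 + 0.28·66.9 = 65.52 + 18.732 = 84.252.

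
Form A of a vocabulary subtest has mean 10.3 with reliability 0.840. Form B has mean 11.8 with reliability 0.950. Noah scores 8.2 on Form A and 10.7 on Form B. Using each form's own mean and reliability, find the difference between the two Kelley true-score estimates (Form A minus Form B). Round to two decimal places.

T̂_A = 0.840(8.2) + 0.160(10.3) = 8.5360
T̂_B = 0.950(10.7) + 0.050(11.8) = 10.7550
T̂_A − T̂_B = -2.2190

-2.22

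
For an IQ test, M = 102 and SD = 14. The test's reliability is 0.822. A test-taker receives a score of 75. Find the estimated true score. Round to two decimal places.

79.81

T̂ = ρX + (1 − ρ)μ
  = 0.822 × 75 + 0.178 × 102
  = 61.650 + 18.156
  = 79.806
  ≈ 79.81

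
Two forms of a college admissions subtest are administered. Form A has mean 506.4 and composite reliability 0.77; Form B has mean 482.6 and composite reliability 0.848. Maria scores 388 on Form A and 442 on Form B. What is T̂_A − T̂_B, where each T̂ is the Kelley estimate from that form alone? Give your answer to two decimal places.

T̂_A = 0.77(388) + 0.23(506.4) = 415.2320
T̂_B = 0.848(442) + 0.152(482.6) = 448.1712
T̂_A − T̂_B = -32.9392

-32.94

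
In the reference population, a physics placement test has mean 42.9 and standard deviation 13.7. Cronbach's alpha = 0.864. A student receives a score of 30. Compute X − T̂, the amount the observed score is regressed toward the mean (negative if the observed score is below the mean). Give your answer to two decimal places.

-1.75

T̂ = ρX + (1 − ρ)μ
  = 0.864 × 30 + 0.136 × 42.9
  = 25.920 + 5.8344
  = 31.7544
  ≈ 31.754
X − T̂ = 30 − 31.754 = -1.754 → -1.75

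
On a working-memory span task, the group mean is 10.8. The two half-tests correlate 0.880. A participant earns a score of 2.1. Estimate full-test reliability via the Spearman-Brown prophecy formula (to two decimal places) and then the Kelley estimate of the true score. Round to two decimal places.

2.62

Spearman-Brown: ρ = 2r/(1 + r) = 2(0.880)/(1 + 0.880) = 1.7600/1.880 = 0.9362 → 0.94
Weight the observed score by reliability and the mean by (1 − reliability): T̂ = 0.94·2.1 + 0.06·10.8 = 1.974 + 0.648 = 2.622.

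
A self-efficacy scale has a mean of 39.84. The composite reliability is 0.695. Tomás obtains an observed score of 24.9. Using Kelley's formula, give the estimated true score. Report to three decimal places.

Weight the observed score by reliability and the mean by (1 − reliability): T̂ = 0.695·24.9 + 0.305·39.84 = 17.3055 + 12.15120 = 29.4567.

29.457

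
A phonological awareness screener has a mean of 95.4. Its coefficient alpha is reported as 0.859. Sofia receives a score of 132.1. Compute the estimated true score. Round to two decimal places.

126.93

Kelley's formula gives T̂ = 0.859·132.1 + 0.141·95.4 = 113.4739 + 13.4514 = 126.925.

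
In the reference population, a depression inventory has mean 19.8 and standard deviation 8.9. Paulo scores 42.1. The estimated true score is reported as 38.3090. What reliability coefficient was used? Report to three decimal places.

0.830

T̂ = ρX + (1 − ρ)μ  ⇒  T̂ − μ = ρ(X − μ)
ρ = (T̂ − μ)/(X − μ) = (38.3090 − 19.8) / (42.1 − 19.8) = 18.5090 / 22.3 = 0.83000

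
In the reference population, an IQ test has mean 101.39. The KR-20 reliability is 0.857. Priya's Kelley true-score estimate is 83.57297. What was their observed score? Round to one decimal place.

T̂ = ρX + (1 − ρ)μ  ⇒  X = (T̂ − (1 − ρ)μ) / ρ
X = (83.57297 − 0.143 × 101.39) / 0.857 = (83.57297 − 14.49877) / 0.857 = 69.07420 / 0.857 = 80.600

80.6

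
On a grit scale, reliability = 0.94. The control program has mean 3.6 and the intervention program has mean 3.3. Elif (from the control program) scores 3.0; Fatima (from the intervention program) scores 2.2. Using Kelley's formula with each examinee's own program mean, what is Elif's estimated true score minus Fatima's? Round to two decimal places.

0.77

T̂_Elif = 0.94(3.0) + 0.06(3.6) = 3.0360
T̂_Fatima = 0.94(2.2) + 0.06(3.3) = 2.2660
Difference = 3.0360 − 2.2660 = 0.7700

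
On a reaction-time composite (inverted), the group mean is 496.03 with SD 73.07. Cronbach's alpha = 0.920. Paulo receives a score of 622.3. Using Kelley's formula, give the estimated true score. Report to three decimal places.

612.198

Regress the observed score toward the mean by the unreliability: T̂ = 0.920·622.3 + 0.080·496.03 = 572.5160 + 39.68240 = 612.1984.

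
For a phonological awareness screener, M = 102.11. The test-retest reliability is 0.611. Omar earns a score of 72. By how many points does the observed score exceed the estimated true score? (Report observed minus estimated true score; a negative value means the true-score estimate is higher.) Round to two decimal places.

T̂ = 0.611(72) + 0.389(102.11) = 43.992 + 39.72079 = 83.7128 → 83.713
X − T̂ = 72 − 83.713 = -11.713 → -11.71

-11.71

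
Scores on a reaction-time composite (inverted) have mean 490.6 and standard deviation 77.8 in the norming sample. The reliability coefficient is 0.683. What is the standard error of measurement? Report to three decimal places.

SEM = SD · √(1 − ρ) = 77.8 × √0.317 = 77.8 × 0.5630 = 43.8035

43.804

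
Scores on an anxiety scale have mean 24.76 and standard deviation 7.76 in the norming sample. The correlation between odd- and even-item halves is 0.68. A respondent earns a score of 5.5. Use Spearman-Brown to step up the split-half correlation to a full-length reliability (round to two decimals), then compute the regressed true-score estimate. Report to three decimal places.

9.159

Spearman-Brown: ρ = 2r/(1 + r) = 2(0.68)/(1 + 0.68) = 1.360/1.68 = 0.8095 → 0.81
T̂ = ρX + (1 − ρ)μ
  = 0.81 × 5.5 + 0.19 × 24.76
  = 4.455 + 4.7044
  = 9.1594
  ≈ 9.159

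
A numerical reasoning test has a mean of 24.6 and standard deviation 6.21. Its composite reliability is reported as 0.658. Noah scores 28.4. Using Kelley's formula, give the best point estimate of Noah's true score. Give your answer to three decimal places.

27.100

T̂ = 0.658(28.4) + 0.342(24.6) = 18.6872 + 8.4132 = 27.1004 → 27.100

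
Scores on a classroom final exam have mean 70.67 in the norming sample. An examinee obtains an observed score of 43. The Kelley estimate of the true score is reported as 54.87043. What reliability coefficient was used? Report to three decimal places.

T̂ = ρX + (1 − ρ)μ  ⇒  T̂ − μ = ρ(X − μ)
ρ = (T̂ − μ)/(X − μ) = (54.87043 − 70.67) / (43 − 70.67) = -15.79957 / -27.67 = 0.57100

0.571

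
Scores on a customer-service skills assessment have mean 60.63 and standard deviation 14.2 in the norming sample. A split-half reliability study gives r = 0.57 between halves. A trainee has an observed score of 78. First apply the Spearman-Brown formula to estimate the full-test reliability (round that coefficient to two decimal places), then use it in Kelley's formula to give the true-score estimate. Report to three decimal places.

73.310

Spearman-Brown: ρ = 2r/(1 + r) = 2(0.57)/(1 + 0.57) = 1.140/1.57 = 0.7261 → 0.73
Regress the observed score toward the mean by the unreliability: T̂ = 0.73·78 + 0.27·60.63 = 56.94 + 16.3701 = 73.3101.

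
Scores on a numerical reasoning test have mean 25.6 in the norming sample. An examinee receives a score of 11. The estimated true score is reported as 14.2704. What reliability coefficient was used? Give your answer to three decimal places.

T̂ = ρX + (1 − ρ)μ  ⇒  T̂ − μ = ρ(X − μ)
ρ = (T̂ − μ)/(X − μ) = (14.2704 − 25.6) / (11 − 25.6) = -11.3296 / -14.6 = 0.77600

0.776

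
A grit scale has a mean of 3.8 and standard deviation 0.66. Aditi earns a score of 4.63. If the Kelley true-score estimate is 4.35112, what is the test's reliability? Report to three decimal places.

0.664

T̂ = ρX + (1 − ρ)μ  ⇒  T̂ − μ = ρ(X − μ)
ρ = (T̂ − μ)/(X − μ) = (4.35112 − 3.8) / (4.63 − 3.8) = 0.55112 / 0.83 = 0.66400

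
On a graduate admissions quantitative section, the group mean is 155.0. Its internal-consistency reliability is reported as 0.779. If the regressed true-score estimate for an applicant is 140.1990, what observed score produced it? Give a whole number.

136

T̂ = ρX + (1 − ρ)μ  ⇒  X = (T̂ − (1 − ρ)μ) / ρ
X = (140.1990 − 0.221 × 155.0) / 0.779 = (140.1990 − 34.2550) / 0.779 = 105.9440 / 0.779 = 136.00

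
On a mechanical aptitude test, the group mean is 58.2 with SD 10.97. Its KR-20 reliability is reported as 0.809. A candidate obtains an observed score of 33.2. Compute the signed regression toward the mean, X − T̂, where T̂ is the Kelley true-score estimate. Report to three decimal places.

T̂ = ρX + (1 − ρ)μ
  = 0.809 × 33.2 + 0.191 × 58.2
  = 26.8588 + 11.1162
  = 37.97500
  ≈ 37.9750
X − T̂ = 33.2 − 37.9750 = -4.7750 → -4.775

-4.775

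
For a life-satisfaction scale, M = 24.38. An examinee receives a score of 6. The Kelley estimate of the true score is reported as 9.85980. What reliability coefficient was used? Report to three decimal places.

T̂ = ρX + (1 − ρ)μ  ⇒  T̂ − μ = ρ(X − μ)
ρ = (T̂ − μ)/(X − μ) = (9.85980 − 24.38) / (6 − 24.38) = -14.52020 / -18.38 = 0.79000

0.790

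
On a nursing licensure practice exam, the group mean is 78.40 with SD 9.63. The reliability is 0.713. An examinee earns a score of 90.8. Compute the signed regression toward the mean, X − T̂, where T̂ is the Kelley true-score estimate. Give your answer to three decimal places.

Kelley's formula gives T̂ = 0.713·90.8 + 0.287·78.40 = 64.7404 + 22.50080 = 87.24120.
X − T̂ = 90.8 − 87.2412 = 3.5588 → 3.559

3.559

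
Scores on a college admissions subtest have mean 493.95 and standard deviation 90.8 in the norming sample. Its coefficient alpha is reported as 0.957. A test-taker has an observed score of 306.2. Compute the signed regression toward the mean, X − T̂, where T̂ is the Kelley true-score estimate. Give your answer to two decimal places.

-8.07

T̂ = ρX + (1 − ρ)μ
  = 0.957 × 306.2 + 0.043 × 493.95
  = 293.0334 + 21.23985
  = 314.2732
  ≈ 314.273
X − T̂ = 306.2 − 314.273 = -8.073 → -8.07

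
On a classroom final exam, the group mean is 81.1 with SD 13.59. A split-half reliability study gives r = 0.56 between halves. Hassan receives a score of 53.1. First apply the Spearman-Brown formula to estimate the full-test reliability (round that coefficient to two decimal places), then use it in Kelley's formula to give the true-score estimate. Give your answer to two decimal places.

Spearman-Brown: ρ = 2r/(1 + r) = 2(0.56)/(1 + 0.56) = 1.120/1.56 = 0.7179 → 0.72
Regress the observed score toward the mean by the unreliability: T̂ = 0.72·53.1 + 0.28·81.1 = 38.232 + 22.708 = 60.940.

60.94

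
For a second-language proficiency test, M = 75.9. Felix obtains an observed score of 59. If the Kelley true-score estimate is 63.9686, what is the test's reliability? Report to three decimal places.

T̂ = ρX + (1 − ρ)μ  ⇒  T̂ − μ = ρ(X − μ)
ρ = (T̂ − μ)/(X − μ) = (63.9686 − 75.9) / (59 − 75.9) = -11.9314 / -16.9 = 0.70600

0.706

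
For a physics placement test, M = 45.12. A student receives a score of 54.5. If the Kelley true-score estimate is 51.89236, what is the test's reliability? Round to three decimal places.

T̂ = ρX + (1 − ρ)μ  ⇒  T̂ − μ = ρ(X − μ)
ρ = (T̂ − μ)/(X − μ) = (51.89236 − 45.12) / (54.5 − 45.12) = 6.77236 / 9.38 = 0.72200

0.722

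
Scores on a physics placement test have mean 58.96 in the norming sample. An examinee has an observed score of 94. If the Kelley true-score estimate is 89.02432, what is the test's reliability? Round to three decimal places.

T̂ = ρX + (1 − ρ)μ  ⇒  T̂ − μ = ρ(X − μ)
ρ = (T̂ − μ)/(X − μ) = (89.02432 − 58.96) / (94 − 58.96) = 30.06432 / 35.04 = 0.85800

0.858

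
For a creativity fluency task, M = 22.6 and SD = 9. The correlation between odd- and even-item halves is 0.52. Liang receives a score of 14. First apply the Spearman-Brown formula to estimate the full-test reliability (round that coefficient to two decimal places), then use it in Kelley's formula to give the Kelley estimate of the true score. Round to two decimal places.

Spearman-Brown: ρ = 2r/(1 + r) = 2(0.52)/(1 + 0.52) = 1.040/1.52 = 0.6842 → 0.68
Weight the observed score by reliability and the mean by (1 − reliability): T̂ = 0.68·14 + 0.32·22.6 = 9.52 + 7.232 = 16.752.

16.75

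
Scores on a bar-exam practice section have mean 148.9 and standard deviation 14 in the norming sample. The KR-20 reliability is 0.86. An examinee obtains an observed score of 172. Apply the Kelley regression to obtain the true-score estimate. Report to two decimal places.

Regress the observed score toward the mean by the unreliability: T̂ = 0.86·172 + 0.14·148.9 = 147.92 + 20.846 = 168.766.

168.77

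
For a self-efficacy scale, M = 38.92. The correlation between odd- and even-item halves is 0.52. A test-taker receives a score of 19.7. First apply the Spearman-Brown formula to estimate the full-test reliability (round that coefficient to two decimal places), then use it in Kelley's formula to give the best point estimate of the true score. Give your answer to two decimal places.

Spearman-Brown: ρ = 2r/(1 + r) = 2(0.52)/(1 + 0.52) = 1.040/1.52 = 0.6842 → 0.68
Regress the observed score toward the mean by the unreliability: T̂ = 0.68·19.7 + 0.32·38.92 = 13.396 + 12.4544 = 25.850.

25.85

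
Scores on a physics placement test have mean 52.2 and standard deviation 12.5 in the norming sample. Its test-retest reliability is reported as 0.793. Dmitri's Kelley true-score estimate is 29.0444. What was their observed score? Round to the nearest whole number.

T̂ = ρX + (1 − ρ)μ  ⇒  X = (T̂ − (1 − ρ)μ) / ρ
X = (29.0444 − 0.207 × 52.2) / 0.793 = (29.0444 − 10.8054) / 0.793 = 18.2390 / 0.793 = 23.00

23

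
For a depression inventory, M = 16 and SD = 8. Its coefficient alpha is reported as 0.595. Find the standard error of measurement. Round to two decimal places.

5.09

SEM = SD · √(1 − ρ) = 8 × √0.405 = 8 × 0.6364 = 5.091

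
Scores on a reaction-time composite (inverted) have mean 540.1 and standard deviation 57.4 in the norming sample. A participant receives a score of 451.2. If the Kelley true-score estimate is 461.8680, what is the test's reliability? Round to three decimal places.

0.880

T̂ = ρX + (1 − ρ)μ  ⇒  T̂ − μ = ρ(X − μ)
ρ = (T̂ − μ)/(X − μ) = (461.8680 − 540.1) / (451.2 − 540.1) = -78.2320 / -88.9 = 0.88000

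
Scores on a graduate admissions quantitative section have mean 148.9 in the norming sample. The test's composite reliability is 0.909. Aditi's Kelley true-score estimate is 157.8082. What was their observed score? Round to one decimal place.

T̂ = ρX + (1 − ρ)μ  ⇒  X = (T̂ − (1 − ρ)μ) / ρ
X = (157.8082 − 0.091 × 148.9) / 0.909 = (157.8082 − 13.5499) / 0.909 = 144.2583 / 0.909 = 158.700

158.7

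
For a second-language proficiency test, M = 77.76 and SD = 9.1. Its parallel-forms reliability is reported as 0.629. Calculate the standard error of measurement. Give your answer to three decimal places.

5.543

SEM = SD · √(1 − ρ) = 9.1 × √0.371 = 9.1 × 0.6091 = 5.5428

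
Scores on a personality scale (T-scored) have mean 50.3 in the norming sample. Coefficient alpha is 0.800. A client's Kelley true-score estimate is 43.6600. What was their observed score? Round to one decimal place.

T̂ = ρX + (1 − ρ)μ  ⇒  X = (T̂ − (1 − ρ)μ) / ρ
X = (43.6600 − 0.200 × 50.3) / 0.800 = (43.6600 − 10.0600) / 0.800 = 33.6000 / 0.800 = 42.000

42.0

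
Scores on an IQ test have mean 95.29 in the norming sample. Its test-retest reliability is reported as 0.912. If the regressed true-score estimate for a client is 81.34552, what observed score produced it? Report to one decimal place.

T̂ = ρX + (1 − ρ)μ  ⇒  X = (T̂ − (1 − ρ)μ) / ρ
X = (81.34552 − 0.088 × 95.29) / 0.912 = (81.34552 − 8.38552) / 0.912 = 72.96000 / 0.912 = 80.000

80.0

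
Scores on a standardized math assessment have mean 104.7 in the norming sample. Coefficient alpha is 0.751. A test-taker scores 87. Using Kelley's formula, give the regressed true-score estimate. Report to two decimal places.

91.41

T̂ = ρX + (1 − ρ)μ
  = 0.751 × 87 + 0.249 × 104.7
  = 65.337 + 26.0703
  = 91.407
  ≈ 91.41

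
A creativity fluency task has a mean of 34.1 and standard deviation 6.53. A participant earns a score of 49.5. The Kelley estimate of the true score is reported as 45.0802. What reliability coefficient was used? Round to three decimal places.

0.713

T̂ = ρX + (1 − ρ)μ  ⇒  T̂ − μ = ρ(X − μ)
ρ = (T̂ − μ)/(X − μ) = (45.0802 − 34.1) / (49.5 − 34.1) = 10.9802 / 15.4 = 0.71300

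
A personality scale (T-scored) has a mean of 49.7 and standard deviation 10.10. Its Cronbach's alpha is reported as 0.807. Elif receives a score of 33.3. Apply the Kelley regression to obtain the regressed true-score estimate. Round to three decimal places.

36.465

T̂ = ρX + (1 − ρ)μ
  = 0.807 × 33.3 + 0.193 × 49.7
  = 26.8731 + 9.5921
  = 36.4652
  ≈ 36.465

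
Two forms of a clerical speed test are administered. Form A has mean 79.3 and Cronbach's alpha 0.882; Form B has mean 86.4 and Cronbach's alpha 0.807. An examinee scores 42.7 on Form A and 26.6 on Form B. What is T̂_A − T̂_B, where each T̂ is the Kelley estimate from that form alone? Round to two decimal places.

T̂_A = 0.882(42.7) + 0.118(79.3) = 47.0188
T̂_B = 0.807(26.6) + 0.193(86.4) = 38.1414
T̂_A − T̂_B = 8.8774

8.88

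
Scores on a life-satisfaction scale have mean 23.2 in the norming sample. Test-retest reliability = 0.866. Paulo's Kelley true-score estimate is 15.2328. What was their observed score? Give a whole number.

T̂ = ρX + (1 − ρ)μ  ⇒  X = (T̂ − (1 − ρ)μ) / ρ
X = (15.2328 − 0.134 × 23.2) / 0.866 = (15.2328 − 3.1088) / 0.866 = 12.1240 / 0.866 = 14.00

14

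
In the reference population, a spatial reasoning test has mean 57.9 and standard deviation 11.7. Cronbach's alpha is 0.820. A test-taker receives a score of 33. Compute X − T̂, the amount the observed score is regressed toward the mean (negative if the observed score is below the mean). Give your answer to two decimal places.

-4.48

Kelley's formula gives T̂ = 0.820·33 + 0.180·57.9 = 27.060 + 10.4220 = 37.4820.
X − T̂ = 33 − 37.482 = -4.482 → -4.48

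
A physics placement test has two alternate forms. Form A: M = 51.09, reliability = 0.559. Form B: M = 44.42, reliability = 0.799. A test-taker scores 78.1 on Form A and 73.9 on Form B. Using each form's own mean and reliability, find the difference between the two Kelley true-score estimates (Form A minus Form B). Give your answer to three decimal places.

T̂_A = 0.559(78.1) + 0.441(51.09) = 66.18859
T̂_B = 0.799(73.9) + 0.201(44.42) = 67.97452
T̂_A − T̂_B = -1.78593

-1.786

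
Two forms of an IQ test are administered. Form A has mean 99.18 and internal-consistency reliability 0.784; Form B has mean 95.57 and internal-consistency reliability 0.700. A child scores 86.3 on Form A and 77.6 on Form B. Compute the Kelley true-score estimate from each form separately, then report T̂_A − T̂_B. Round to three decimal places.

T̂_A = 0.784(86.3) + 0.216(99.18) = 89.08208
T̂_B = 0.700(77.6) + 0.300(95.57) = 82.99100
T̂_A − T̂_B = 6.09108

6.091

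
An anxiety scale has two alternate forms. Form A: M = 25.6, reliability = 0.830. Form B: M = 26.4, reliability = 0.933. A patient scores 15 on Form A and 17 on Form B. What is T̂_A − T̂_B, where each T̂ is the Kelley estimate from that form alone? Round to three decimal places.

-0.828

T̂_A = 0.830(15) + 0.170(25.6) = 16.80200
T̂_B = 0.933(17) + 0.067(26.4) = 17.62980
T̂_A − T̂_B = -0.82780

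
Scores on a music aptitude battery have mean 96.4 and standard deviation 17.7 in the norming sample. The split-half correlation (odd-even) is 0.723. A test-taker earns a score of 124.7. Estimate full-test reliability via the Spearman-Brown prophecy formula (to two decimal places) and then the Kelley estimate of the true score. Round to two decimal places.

120.17

Spearman-Brown: ρ = 2r/(1 + r) = 2(0.723)/(1 + 0.723) = 1.4460/1.723 = 0.8392 → 0.84
T̂ = 0.84(124.7) + 0.16(96.4) = 104.748 + 15.424 = 120.172 → 120.17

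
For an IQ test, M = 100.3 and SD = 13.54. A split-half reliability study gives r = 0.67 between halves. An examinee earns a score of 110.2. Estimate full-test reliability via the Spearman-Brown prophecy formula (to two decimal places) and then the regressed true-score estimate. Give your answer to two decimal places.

Spearman-Brown: ρ = 2r/(1 + r) = 2(0.67)/(1 + 0.67) = 1.340/1.67 = 0.8024 → 0.80
T̂ = ρX + (1 − ρ)μ
  = 0.80 × 110.2 + 0.20 × 100.3
  = 88.160 + 20.060
  = 108.220
  ≈ 108.22

108.22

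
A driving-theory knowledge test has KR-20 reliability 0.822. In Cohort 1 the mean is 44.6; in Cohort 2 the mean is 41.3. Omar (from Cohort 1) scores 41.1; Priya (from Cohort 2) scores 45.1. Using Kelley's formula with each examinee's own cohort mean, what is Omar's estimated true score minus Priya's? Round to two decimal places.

-2.70

T̂_Omar = 0.822(41.1) + 0.178(44.6) = 41.7230
T̂_Priya = 0.822(45.1) + 0.178(41.3) = 44.4236
Difference = 41.7230 − 44.4236 = -2.7006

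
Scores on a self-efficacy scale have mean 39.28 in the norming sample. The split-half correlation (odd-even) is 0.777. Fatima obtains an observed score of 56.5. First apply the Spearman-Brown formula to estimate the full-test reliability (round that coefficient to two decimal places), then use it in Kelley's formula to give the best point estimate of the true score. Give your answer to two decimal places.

54.26

Spearman-Brown: ρ = 2r/(1 + r) = 2(0.777)/(1 + 0.777) = 1.5540/1.777 = 0.8745 → 0.87
Regress the observed score toward the mean by the unreliability: T̂ = 0.87·56.5 + 0.13·39.28 = 49.155 + 5.1064 = 54.261.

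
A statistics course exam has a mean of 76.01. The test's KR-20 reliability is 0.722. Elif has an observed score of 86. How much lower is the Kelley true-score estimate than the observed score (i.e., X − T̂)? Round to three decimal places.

Kelley's formula gives T̂ = 0.722·86 + 0.278·76.01 = 62.092 + 21.13078 = 83.22278.
X − T̂ = 86 − 83.2228 = 2.7772 → 2.777

2.777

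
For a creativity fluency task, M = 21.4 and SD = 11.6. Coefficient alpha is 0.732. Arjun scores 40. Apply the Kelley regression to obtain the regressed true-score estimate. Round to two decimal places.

35.02

T̂ = 0.732(40) + 0.268(21.4) = 29.280 + 5.7352 = 35.015 → 35.02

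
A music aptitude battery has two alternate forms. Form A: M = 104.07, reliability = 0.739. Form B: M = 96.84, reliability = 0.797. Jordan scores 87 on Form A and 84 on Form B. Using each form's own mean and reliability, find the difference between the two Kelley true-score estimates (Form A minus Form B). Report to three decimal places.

4.849

T̂_A = 0.739(87) + 0.261(104.07) = 91.45527
T̂_B = 0.797(84) + 0.203(96.84) = 86.60652
T̂_A − T̂_B = 4.84875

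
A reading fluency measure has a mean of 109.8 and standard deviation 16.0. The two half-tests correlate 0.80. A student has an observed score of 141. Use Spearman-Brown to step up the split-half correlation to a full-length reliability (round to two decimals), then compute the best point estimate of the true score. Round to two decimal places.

Spearman-Brown: ρ = 2r/(1 + r) = 2(0.80)/(1 + 0.80) = 1.600/1.80 = 0.8889 → 0.89
T̂ = ρX + (1 − ρ)μ
  = 0.89 × 141 + 0.11 × 109.8
  = 125.49 + 12.078
  = 137.568
  ≈ 137.57

137.57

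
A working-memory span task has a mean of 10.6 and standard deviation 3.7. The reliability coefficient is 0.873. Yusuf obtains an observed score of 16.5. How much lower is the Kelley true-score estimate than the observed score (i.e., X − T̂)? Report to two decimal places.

T̂ = ρX + (1 − ρ)μ
  = 0.873 × 16.5 + 0.127 × 10.6
  = 14.4045 + 1.3462
  = 15.7507
  ≈ 15.751
X − T̂ = 16.5 − 15.751 = 0.749 → 0.75

0.75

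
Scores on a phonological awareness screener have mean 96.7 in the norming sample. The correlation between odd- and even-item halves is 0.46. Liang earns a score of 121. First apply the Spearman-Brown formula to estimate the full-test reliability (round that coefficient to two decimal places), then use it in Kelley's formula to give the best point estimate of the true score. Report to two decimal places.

Spearman-Brown: ρ = 2r/(1 + r) = 2(0.46)/(1 + 0.46) = 0.920/1.46 = 0.6301 → 0.63
T̂ = 0.63(121) + 0.37(96.7) = 76.23 + 35.779 = 112.009 → 112.01

112.01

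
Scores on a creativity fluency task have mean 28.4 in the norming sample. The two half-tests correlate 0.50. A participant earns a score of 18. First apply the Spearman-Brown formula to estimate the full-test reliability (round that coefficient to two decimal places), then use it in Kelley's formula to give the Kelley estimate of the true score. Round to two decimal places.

Spearman-Brown: ρ = 2r/(1 + r) = 2(0.50)/(1 + 0.50) = 1.000/1.50 = 0.6667 → 0.67
T̂ = ρX + (1 − ρ)μ
  = 0.67 × 18 + 0.33 × 28.4
  = 12.06 + 9.372
  = 21.432
  ≈ 21.43

21.43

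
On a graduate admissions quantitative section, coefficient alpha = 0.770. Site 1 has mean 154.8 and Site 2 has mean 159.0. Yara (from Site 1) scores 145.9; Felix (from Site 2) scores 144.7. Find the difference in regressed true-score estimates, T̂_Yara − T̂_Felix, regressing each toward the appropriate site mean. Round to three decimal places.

-0.042

T̂_Yara = 0.770(145.9) + 0.230(154.8) = 147.94700
T̂_Felix = 0.770(144.7) + 0.230(159.0) = 147.98900
Difference = 147.94700 − 147.98900 = -0.04200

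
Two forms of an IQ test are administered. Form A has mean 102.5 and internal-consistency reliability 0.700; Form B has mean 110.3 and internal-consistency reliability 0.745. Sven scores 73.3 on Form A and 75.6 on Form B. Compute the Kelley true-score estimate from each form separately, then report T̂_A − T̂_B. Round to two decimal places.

T̂_A = 0.700(73.3) + 0.300(102.5) = 82.0600
T̂_B = 0.745(75.6) + 0.255(110.3) = 84.4485
T̂_A − T̂_B = -2.3885

-2.39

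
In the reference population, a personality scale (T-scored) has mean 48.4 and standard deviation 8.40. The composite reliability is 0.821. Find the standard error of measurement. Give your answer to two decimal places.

3.55

SEM = SD · √(1 − ρ) = 8.40 × √0.179 = 8.40 × 0.4231 = 3.554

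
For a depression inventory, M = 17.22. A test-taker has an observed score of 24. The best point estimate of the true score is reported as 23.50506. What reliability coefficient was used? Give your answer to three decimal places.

T̂ = ρX + (1 − ρ)μ  ⇒  T̂ − μ = ρ(X − μ)
ρ = (T̂ − μ)/(X − μ) = (23.50506 − 17.22) / (24 − 17.22) = 6.28506 / 6.78 = 0.92700

0.927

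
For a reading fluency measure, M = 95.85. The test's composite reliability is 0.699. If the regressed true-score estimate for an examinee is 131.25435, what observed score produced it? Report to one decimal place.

146.5

T̂ = ρX + (1 − ρ)μ  ⇒  X = (T̂ − (1 − ρ)μ) / ρ
X = (131.25435 − 0.301 × 95.85) / 0.699 = (131.25435 − 28.85085) / 0.699 = 102.40350 / 0.699 = 146.500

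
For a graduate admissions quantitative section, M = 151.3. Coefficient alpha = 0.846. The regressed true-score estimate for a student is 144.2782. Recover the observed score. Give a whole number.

143

T̂ = ρX + (1 − ρ)μ  ⇒  X = (T̂ − (1 − ρ)μ) / ρ
X = (144.2782 − 0.154 × 151.3) / 0.846 = (144.2782 − 23.3002) / 0.846 = 120.9780 / 0.846 = 143.00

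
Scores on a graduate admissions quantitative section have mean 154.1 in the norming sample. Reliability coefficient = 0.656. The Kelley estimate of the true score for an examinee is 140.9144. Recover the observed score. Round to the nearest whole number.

134

T̂ = ρX + (1 − ρ)μ  ⇒  X = (T̂ − (1 − ρ)μ) / ρ
X = (140.9144 − 0.344 × 154.1) / 0.656 = (140.9144 − 53.0104) / 0.656 = 87.9040 / 0.656 = 134.00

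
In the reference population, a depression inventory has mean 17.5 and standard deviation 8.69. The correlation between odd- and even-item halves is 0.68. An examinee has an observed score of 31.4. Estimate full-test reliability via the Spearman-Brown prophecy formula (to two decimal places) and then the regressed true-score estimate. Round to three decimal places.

Spearman-Brown: ρ = 2r/(1 + r) = 2(0.68)/(1 + 0.68) = 1.360/1.68 = 0.8095 → 0.81
T̂ = ρX + (1 − ρ)μ
  = 0.81 × 31.4 + 0.19 × 17.5
  = 25.434 + 3.325
  = 28.7590
  ≈ 28.759

28.759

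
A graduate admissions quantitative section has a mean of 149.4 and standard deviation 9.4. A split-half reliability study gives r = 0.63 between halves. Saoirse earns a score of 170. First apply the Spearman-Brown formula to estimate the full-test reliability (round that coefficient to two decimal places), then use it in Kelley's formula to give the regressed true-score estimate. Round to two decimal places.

Spearman-Brown: ρ = 2r/(1 + r) = 2(0.63)/(1 + 0.63) = 1.260/1.63 = 0.7730 → 0.77
Kelley's formula gives T̂ = 0.77·170 + 0.23·149.4 = 130.90 + 34.362 = 165.262.

165.26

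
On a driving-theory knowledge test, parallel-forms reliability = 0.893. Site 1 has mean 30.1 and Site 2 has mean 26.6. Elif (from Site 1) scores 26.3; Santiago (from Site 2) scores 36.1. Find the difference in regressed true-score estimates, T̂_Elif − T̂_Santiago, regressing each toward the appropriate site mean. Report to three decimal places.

-8.377

T̂_Elif = 0.893(26.3) + 0.107(30.1) = 26.70660
T̂_Santiago = 0.893(36.1) + 0.107(26.6) = 35.08350
Difference = 26.70660 − 35.08350 = -8.37690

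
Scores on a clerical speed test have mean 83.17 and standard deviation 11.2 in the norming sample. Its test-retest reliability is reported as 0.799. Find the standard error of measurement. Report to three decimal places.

5.021

SEM = SD · √(1 − ρ) = 11.2 × √0.201 = 11.2 × 0.4483 = 5.0213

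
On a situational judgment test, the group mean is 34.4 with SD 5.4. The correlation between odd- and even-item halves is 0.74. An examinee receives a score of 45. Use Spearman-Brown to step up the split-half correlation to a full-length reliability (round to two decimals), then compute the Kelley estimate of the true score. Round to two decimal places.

Spearman-Brown: ρ = 2r/(1 + r) = 2(0.74)/(1 + 0.74) = 1.480/1.74 = 0.8506 → 0.85
T̂ = ρX + (1 − ρ)μ
  = 0.85 × 45 + 0.15 × 34.4
  = 38.25 + 5.160
  = 43.410
  ≈ 43.41

43.41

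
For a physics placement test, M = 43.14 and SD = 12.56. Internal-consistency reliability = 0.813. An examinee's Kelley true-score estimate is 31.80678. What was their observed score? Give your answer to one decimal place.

29.2

T̂ = ρX + (1 − ρ)μ  ⇒  X = (T̂ − (1 − ρ)μ) / ρ
X = (31.80678 − 0.187 × 43.14) / 0.813 = (31.80678 − 8.06718) / 0.813 = 23.73960 / 0.813 = 29.200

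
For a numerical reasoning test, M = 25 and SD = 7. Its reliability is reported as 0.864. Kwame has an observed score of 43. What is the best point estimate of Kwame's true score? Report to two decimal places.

T̂ = ρX + (1 − ρ)μ
  = 0.864 × 43 + 0.136 × 25
  = 37.152 + 3.400
  = 40.552
  ≈ 40.55

40.55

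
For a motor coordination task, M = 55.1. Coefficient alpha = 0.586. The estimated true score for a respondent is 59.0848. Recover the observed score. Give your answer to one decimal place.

T̂ = ρX + (1 − ρ)μ  ⇒  X = (T̂ − (1 − ρ)μ) / ρ
X = (59.0848 − 0.414 × 55.1) / 0.586 = (59.0848 − 22.8114) / 0.586 = 36.2734 / 0.586 = 61.900

61.9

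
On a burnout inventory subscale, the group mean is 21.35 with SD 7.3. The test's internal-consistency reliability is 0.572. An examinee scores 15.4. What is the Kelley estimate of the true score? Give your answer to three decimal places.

T̂ = 0.572(15.4) + 0.428(21.35) = 8.8088 + 9.13780 = 17.9466 → 17.947

17.947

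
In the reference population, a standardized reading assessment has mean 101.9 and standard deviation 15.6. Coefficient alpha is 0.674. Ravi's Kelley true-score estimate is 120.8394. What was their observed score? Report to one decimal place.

T̂ = ρX + (1 − ρ)μ  ⇒  X = (T̂ − (1 − ρ)μ) / ρ
X = (120.8394 − 0.326 × 101.9) / 0.674 = (120.8394 − 33.2194) / 0.674 = 87.6200 / 0.674 = 130.000

130.0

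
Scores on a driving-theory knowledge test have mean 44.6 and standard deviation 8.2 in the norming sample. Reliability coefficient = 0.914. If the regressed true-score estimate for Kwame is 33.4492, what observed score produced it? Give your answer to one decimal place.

T̂ = ρX + (1 − ρ)μ  ⇒  X = (T̂ − (1 − ρ)μ) / ρ
X = (33.4492 − 0.086 × 44.6) / 0.914 = (33.4492 − 3.8356) / 0.914 = 29.6136 / 0.914 = 32.400

32.4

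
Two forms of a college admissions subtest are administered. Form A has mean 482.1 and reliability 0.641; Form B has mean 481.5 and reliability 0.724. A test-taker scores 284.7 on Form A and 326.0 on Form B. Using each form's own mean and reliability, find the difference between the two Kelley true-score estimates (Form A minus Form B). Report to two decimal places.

-13.35

T̂_A = 0.641(284.7) + 0.359(482.1) = 355.5666
T̂_B = 0.724(326.0) + 0.276(481.5) = 368.9180
T̂_A − T̂_B = -13.3514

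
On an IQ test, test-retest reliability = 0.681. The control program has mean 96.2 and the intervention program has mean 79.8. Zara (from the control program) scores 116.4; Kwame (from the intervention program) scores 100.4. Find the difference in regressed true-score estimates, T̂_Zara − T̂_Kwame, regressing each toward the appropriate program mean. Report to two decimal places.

T̂_Zara = 0.681(116.4) + 0.319(96.2) = 109.9562
T̂_Kwame = 0.681(100.4) + 0.319(79.8) = 93.8286
Difference = 109.9562 − 93.8286 = 16.1276

16.13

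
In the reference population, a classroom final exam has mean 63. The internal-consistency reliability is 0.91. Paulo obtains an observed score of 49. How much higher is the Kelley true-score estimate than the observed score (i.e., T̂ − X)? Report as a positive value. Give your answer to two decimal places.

T̂ = 0.91(49) + 0.09(63) = 44.59 + 5.67 = 50.2600 → 50.260
T̂ − X = 50.260 − 49 = 1.260 → 1.26

1.26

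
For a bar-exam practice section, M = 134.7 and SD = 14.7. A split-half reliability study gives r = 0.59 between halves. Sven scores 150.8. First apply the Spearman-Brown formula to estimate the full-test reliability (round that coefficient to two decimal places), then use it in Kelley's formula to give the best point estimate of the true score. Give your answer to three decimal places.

Spearman-Brown: ρ = 2r/(1 + r) = 2(0.59)/(1 + 0.59) = 1.180/1.59 = 0.7421 → 0.74
Weight the observed score by reliability and the mean by (1 − reliability): T̂ = 0.74·150.8 + 0.26·134.7 = 111.592 + 35.022 = 146.6140.

146.614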